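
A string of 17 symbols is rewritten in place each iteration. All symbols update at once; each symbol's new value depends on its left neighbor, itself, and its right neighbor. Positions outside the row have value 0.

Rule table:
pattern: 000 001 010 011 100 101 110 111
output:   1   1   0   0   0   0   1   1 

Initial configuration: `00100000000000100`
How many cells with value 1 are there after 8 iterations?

iteration 1: 11001111111111001
iteration 2: 01010111111111010
iteration 3: 10000011111111000
iteration 4: 00111101111111011
iteration 5: 11011100111111001
iteration 6: 01001101011111010
iteration 7: 10010100001111000
iteration 8: 00100001110111011
count of 1: 9

9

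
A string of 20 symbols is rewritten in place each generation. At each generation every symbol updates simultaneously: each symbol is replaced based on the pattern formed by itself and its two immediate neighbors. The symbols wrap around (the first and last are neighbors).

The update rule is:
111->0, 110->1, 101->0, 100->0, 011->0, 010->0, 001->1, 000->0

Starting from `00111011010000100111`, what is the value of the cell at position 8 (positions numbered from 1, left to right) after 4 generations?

generation 1: 01001001000001001001
generation 2: 00010010000010010010
generation 3: 00100100000100100100
generation 4: 01001000001001001000
position 8 holds 0

0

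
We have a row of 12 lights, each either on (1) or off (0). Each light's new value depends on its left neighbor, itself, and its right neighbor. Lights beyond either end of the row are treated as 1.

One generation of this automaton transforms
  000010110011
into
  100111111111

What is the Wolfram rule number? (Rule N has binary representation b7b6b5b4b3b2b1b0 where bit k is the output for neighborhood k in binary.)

254

position 11: 111 → 1  (bit 7 = 1)
position 7: 110 → 1  (bit 6 = 1)
position 5: 101 → 1  (bit 5 = 1)
position 0: 100 → 1  (bit 4 = 1)
position 6: 011 → 1  (bit 3 = 1)
position 4: 010 → 1  (bit 2 = 1)
position 3: 001 → 1  (bit 1 = 1)
position 1: 000 → 0  (bit 0 = 0)
bits b7..b0 = 11111110 = 254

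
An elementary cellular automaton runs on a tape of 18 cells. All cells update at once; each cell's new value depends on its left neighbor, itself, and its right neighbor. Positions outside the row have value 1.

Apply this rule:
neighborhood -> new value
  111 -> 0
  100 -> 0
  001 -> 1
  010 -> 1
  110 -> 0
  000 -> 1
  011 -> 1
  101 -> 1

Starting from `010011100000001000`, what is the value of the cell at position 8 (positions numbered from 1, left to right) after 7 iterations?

110110001111111011
001100111000000110
011001100011111101
110011001110000011
000110011000111110
011100110011100001
110001100110001111
position 8 holds 0

0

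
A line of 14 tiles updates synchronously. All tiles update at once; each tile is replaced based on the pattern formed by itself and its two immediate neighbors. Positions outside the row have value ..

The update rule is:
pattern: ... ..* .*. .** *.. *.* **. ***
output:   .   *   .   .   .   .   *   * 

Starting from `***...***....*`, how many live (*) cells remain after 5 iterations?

2

iteration 1: .**..*.**...*.
iteration 2: *.*.*...*..*..
iteration 3: .......*..*...
iteration 4: ......*..*....
iteration 5: .....*..*.....
count of *: 2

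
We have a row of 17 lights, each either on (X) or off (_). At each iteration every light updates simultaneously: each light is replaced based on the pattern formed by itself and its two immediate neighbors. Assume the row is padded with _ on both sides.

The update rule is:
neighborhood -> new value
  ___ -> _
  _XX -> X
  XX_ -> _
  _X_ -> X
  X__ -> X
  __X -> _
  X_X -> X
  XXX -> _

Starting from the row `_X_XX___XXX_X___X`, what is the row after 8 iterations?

_XXX_X__X__XXX__X
_X__XXX_XX_X__X_X
_XX_X__XX_XXX_XXX
_X_XXX_X_XX__XX__
_XXX__XXXX_X_X_X_
_X__X_X___XXXXXXX
_XX_XXXX__X______
_X_XX___X_XX_____

_X_XX___X_XX_____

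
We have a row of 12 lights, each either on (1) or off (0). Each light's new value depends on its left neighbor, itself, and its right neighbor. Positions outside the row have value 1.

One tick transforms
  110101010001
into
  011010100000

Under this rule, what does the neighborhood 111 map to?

At position 0 the neighborhood is 111; the next row has 0 there.

0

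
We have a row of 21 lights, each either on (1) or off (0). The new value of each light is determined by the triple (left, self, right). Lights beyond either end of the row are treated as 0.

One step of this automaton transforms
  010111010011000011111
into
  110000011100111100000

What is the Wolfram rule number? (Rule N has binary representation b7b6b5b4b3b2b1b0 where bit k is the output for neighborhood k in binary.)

position 4: 111 → 0  (bit 7 = 0)
position 5: 110 → 0  (bit 6 = 0)
position 2: 101 → 0  (bit 5 = 0)
position 8: 100 → 1  (bit 4 = 1)
position 3: 011 → 0  (bit 3 = 0)
position 1: 010 → 1  (bit 2 = 1)
position 0: 001 → 1  (bit 1 = 1)
position 13: 000 → 1  (bit 0 = 1)
bits b7..b0 = 00010111 = 23

23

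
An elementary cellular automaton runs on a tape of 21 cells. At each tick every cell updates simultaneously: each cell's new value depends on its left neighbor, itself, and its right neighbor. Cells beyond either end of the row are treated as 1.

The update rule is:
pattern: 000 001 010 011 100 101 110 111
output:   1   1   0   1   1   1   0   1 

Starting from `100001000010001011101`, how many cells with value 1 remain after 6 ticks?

011110111101110111011
111101111011101110111
111011110111011101111
110111101110111011111
101111011101110111111
011110111011101111111
count of 1: 17

17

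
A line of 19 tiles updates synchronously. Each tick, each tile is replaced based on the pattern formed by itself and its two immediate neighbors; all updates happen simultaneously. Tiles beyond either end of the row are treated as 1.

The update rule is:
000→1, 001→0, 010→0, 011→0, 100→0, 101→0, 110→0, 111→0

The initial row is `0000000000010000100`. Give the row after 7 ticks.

tick 1: 0111111111000110000
tick 2: 0000000000010000110
tick 3: 0111111111000110000  (repeats tick 1; period 2)
tick 7: 0111111111000110000

0111111111000110000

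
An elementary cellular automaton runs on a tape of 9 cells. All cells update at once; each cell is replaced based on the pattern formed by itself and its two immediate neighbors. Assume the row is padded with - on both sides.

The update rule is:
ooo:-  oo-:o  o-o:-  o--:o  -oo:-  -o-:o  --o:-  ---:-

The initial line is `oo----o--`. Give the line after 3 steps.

-oo---oo-
--oo---oo
---oo---o

---oo---o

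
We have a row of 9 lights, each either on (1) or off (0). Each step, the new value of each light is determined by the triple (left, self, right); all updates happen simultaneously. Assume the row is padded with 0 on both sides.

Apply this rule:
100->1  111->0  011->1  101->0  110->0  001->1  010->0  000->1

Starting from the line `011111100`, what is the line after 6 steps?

011011110

step 1: 110000011
step 2: 101111110
step 3: 001000001
step 4: 110111110
step 5: 100100001
step 6: 011011110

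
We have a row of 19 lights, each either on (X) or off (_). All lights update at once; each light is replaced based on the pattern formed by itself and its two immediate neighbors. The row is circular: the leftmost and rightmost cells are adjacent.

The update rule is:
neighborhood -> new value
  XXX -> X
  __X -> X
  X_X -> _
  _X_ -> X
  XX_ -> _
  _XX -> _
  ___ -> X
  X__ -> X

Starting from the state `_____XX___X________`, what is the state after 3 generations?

generation 1: XXXXX__XXXXXXXXXXXX
generation 2: XXXX_XX_XXXXXXXXXXX
generation 3: XXX______XXXXXXXXXX

XXX______XXXXXXXXXX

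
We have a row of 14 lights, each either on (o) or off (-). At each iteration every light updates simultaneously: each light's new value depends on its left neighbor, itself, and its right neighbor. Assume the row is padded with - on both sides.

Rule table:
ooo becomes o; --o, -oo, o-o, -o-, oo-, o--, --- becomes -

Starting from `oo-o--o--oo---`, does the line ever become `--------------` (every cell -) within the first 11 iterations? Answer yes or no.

yes

iteration 1: --------------
all cells are - at iteration 1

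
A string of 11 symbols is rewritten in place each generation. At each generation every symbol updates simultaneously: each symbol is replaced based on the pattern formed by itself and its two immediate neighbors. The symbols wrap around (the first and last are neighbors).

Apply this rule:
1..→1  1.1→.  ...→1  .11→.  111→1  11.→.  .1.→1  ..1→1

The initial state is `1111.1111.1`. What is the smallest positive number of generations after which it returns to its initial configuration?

generation 1: 111...11...
generation 2: .1.111..111
generation 3: .1..1.11.1.
generation 4: 11111....11
generation 5: 1111.1111.1

5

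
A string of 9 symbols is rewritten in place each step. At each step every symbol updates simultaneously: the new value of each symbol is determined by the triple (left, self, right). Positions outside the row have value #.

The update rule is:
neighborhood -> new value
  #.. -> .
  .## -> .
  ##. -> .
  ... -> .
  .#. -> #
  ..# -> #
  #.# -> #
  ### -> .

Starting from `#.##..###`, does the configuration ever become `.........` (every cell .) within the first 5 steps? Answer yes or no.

step 1: .#...#...
step 2: ##..##..#
step 3: ...#...#.
step 4: ..##..###
step 5: .#...#...
step 5 is .#...#..., still not uniform .

no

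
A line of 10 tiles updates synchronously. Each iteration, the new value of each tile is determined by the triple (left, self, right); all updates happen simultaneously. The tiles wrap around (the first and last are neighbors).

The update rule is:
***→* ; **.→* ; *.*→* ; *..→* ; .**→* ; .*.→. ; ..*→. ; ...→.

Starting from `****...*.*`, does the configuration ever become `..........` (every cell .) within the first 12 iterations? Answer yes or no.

no

iteration 1: *****...**
iteration 2: ******..**
iteration 3: *******.**
iteration 4: **********
iteration 5: **********  (fixed point — unchanged through iteration 12)
iteration 12 is **********, still not uniform .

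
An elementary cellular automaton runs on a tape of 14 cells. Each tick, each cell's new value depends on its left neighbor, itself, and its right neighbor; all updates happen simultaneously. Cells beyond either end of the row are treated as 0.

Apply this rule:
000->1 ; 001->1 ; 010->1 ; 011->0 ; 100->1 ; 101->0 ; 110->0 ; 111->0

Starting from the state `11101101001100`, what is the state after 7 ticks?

00000001110011

00000001110011
11111110001100
00000001110011  (repeats tick 1; period 2)
tick 7: 00000001110011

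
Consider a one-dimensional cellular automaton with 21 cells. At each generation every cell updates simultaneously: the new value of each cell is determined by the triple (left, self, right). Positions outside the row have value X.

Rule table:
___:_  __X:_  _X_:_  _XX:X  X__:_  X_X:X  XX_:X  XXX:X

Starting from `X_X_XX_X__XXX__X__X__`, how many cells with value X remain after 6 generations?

10

generation 1: XX_XXXX___XXX________
generation 2: XXXXXXX___XXX________
generation 3: XXXXXXX___XXX________  (fixed point — unchanged through generation 6)
count of X: 10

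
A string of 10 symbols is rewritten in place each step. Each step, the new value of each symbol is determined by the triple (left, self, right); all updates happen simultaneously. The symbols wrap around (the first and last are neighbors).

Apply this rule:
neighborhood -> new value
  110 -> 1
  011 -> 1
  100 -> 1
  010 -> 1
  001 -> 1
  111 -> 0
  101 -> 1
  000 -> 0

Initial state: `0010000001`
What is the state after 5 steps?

0011000011

1111000011
0001100110
0011111111
1110000001
0011000011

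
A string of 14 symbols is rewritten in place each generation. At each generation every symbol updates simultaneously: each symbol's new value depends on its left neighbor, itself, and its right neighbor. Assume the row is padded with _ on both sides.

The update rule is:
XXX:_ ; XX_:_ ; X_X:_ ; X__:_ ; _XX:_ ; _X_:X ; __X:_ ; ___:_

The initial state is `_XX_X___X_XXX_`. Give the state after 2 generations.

____X___X_____
____X___X_____

____X___X_____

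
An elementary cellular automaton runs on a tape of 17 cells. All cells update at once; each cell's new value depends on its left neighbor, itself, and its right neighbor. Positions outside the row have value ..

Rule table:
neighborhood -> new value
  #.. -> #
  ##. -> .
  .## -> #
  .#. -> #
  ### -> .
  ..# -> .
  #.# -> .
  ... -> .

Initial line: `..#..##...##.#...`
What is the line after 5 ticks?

..##.#.#..#..#.##

tick 1: ..##.#.#..#..##..
tick 2: ..#..#.##.##.#.#.
tick 3: ..##.#.#..#..#.##
tick 4: ..#..#.##.##.#.#.  (repeats tick 2; period 2)
tick 5: ..##.#.#..#..#.##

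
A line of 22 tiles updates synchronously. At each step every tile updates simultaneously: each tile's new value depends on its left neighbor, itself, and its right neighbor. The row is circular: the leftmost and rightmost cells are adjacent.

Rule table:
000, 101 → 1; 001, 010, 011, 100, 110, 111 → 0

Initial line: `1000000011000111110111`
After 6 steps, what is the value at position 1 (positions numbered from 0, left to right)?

0

0011111000010000001000
1000000011000111100011
0011111000010000001000  (repeats step 1; period 2)
step 6: 1000000011000111100011
position 1 holds 0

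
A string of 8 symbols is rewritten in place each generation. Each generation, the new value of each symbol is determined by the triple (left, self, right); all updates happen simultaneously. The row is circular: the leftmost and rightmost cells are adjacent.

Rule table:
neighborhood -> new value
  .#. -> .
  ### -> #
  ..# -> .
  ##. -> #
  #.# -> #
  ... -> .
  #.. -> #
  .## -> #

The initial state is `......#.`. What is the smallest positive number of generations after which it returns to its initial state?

.......#
#.......
.#......
..#.....
...#....
....#...
.....#..
......#.

8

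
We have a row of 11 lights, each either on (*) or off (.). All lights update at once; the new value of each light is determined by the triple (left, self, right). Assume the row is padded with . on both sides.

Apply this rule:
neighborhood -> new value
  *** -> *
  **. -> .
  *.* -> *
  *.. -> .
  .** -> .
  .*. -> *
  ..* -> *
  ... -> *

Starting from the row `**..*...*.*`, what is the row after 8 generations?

...**.*****
***..*.***.
.*..***.*..
**.*.*.**.*
..*****..**
**.***..*..
..*.*..**.*
*****.*..**

*****.*..**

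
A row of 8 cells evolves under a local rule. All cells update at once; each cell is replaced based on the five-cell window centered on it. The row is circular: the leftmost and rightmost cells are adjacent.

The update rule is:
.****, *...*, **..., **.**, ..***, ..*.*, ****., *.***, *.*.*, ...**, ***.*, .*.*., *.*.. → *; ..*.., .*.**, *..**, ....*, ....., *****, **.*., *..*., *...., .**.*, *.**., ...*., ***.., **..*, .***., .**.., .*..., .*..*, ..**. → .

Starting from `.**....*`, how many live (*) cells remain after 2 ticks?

...*...*
.*...*..
count of *: 2

2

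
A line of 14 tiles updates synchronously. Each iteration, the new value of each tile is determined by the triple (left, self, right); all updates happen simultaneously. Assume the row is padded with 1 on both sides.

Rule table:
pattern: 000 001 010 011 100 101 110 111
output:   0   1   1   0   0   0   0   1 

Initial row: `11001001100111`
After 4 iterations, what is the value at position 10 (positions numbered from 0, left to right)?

0

10011010001011
00100010011001
01100110100010
00001000100110
position 10 holds 0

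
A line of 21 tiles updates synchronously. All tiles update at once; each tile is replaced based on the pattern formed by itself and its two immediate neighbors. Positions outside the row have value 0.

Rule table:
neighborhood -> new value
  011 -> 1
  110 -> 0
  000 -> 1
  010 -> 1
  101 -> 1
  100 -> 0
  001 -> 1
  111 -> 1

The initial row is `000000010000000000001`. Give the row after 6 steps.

111111110111111111111
111111101111111111110
111111011111111111100
111110111111111111001
111101111111111110011
111011111111111100110

111011111111111100110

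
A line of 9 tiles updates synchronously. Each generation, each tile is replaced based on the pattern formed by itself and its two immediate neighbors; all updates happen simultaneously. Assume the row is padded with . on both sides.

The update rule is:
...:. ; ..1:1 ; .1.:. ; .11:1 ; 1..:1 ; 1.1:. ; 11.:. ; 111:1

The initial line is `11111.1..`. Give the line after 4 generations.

1111...1.
111.1.1.1
11.......
1.1......

1.1......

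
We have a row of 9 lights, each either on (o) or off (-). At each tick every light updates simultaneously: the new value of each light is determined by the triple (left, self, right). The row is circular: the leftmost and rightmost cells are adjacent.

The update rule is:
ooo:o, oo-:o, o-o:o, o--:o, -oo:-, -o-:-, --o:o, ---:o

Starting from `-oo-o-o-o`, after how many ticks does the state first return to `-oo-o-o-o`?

o-oo-o-o-
-o-oo-o-o
o-o-oo-o-
-o-o-oo-o
o-o-o-oo-
-o-o-o-oo
o-o-o-o-o
oo-o-o-o-
-oo-o-o-o

9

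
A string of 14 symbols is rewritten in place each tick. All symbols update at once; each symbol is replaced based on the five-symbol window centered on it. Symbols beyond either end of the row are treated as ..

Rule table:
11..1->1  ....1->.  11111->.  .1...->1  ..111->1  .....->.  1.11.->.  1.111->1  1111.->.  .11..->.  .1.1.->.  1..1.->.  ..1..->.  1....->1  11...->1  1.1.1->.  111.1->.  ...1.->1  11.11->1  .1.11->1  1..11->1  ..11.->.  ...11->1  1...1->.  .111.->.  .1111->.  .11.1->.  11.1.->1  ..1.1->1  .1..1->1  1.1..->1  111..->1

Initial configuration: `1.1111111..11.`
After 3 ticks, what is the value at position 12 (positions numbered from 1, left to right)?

111.....111..1
1.111..11.11..
111.111..1..11
position 12 holds .

.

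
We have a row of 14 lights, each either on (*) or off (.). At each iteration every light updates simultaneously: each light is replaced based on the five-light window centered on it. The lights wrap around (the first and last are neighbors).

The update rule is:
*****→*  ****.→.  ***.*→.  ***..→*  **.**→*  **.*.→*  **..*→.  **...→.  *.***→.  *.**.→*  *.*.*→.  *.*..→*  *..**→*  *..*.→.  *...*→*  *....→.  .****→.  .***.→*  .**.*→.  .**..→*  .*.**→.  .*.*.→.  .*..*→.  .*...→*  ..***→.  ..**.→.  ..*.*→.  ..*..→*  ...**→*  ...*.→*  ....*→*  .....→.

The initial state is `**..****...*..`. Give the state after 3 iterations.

.**...*.**..**

.*.*...*.***.*
...****...*.*.
.**...*.**..**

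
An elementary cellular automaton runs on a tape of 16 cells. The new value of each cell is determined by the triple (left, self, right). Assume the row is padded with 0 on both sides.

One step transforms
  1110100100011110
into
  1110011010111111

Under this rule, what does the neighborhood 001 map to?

At position 6 the neighborhood is 001; the next row has 1 there.

1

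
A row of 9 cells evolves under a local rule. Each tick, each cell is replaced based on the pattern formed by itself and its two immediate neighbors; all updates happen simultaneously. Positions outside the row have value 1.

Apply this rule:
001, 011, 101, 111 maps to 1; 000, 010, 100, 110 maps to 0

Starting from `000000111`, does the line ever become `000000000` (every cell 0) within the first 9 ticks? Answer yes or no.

000001111
000011111
000111111
001111111
011111111
111111111
111111111  (fixed point — unchanged through tick 9)
tick 9 is 111111111, still not uniform 0

no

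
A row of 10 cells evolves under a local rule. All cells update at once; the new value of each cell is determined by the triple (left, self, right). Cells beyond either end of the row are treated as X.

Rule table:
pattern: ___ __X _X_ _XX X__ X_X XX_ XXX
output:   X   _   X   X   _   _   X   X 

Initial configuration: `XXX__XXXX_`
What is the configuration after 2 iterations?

XXX__XXXX_  (fixed point — unchanged through iteration 2)

XXX__XXXX_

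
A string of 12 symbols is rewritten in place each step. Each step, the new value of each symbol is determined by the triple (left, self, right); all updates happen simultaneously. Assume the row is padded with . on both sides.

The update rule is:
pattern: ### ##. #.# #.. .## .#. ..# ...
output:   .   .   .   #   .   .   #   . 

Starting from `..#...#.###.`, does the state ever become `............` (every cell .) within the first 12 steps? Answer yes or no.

.#.#.#.....#
#.....#...#.
.#...#.#.#.#
#.#.#.......
.....#......
....#.#.....
...#...#....
..#.#.#.#...
.#.......#..
#.#.....#.#.
...#...#...#
..#.#.#.#.#.
step 12 is ..#.#.#.#.#., still not uniform .

no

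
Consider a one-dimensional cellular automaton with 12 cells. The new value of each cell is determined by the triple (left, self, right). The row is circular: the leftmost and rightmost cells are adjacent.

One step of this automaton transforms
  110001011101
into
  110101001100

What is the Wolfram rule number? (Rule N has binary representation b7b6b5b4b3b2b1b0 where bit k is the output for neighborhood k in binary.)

position 0: 111 → 1  (bit 7 = 1)
position 1: 110 → 1  (bit 6 = 1)
position 6: 101 → 0  (bit 5 = 0)
position 2: 100 → 0  (bit 4 = 0)
position 7: 011 → 0  (bit 3 = 0)
position 5: 010 → 1  (bit 2 = 1)
position 4: 001 → 0  (bit 1 = 0)
position 3: 000 → 1  (bit 0 = 1)
bits b7..b0 = 11000101 = 197

197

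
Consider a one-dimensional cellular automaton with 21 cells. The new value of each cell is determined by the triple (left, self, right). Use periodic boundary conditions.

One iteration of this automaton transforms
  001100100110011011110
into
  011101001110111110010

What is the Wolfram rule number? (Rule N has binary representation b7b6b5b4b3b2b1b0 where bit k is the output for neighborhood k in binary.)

position 17: 111 → 0  (bit 7 = 0)
position 3: 110 → 1  (bit 6 = 1)
position 15: 101 → 1  (bit 5 = 1)
position 4: 100 → 0  (bit 4 = 0)
position 2: 011 → 1  (bit 3 = 1)
position 6: 010 → 0  (bit 2 = 0)
position 1: 001 → 1  (bit 1 = 1)
position 0: 000 → 0  (bit 0 = 0)
bits b7..b0 = 01101010 = 106

106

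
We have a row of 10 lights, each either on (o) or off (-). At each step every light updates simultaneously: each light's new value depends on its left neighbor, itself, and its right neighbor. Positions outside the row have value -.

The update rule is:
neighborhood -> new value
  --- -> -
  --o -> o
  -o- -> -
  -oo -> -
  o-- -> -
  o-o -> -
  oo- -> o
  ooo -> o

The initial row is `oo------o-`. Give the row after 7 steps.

-o--------

-o-----o--
o-----o---
-----o----
----o-----
---o------
--o-------
-o--------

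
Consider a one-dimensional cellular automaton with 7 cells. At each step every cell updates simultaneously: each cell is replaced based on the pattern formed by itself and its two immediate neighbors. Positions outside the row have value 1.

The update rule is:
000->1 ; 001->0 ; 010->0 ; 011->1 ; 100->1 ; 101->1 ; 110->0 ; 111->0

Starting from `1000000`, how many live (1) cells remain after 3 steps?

4

0111110
1100001
0011101
count of 1: 4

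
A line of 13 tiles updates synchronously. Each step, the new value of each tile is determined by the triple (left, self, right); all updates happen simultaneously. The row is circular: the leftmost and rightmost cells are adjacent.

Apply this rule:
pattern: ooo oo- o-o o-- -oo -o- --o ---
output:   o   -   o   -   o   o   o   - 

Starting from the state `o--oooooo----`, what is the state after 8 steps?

o-oooooo----o
-oooooo----oo
oooooo----oo-
ooooo----oo-o
oooo----oo-oo
ooo----oo-ooo
oo----oo-oooo
o----oo-ooooo

o----oo-ooooo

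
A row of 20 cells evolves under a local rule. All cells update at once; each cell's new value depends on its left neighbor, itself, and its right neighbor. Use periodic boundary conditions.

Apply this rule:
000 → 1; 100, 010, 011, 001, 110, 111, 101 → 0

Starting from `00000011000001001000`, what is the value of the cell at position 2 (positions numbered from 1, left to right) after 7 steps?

1

step 1: 11111000011100000011
step 2: 00000011000001111000
step 3: 11111000011100000011  (repeats step 1; period 2)
step 7: 11111000011100000011
position 2 holds 1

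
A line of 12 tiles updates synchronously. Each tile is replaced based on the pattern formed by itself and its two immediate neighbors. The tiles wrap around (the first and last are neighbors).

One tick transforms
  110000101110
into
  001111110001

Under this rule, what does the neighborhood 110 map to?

At position 1 the neighborhood is 110; the next row has 0 there.

0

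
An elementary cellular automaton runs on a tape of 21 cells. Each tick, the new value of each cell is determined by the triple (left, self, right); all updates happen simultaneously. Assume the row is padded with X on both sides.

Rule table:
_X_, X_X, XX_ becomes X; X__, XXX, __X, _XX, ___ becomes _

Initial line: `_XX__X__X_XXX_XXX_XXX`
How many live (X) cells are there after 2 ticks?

X_X__X__XX__XX__XX___
XXX__X___X___X___X___
count of X: 7

7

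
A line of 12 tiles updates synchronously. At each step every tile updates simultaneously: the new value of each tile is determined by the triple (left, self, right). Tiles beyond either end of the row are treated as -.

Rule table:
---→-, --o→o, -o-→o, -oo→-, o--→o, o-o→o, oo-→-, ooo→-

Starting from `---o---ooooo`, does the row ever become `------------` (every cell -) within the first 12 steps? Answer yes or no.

no

step 1: --ooo-o-----
step 2: -o---ooo----
step 3: ooo-o---o---
step 4: ---ooo-ooo--
step 5: --o---o---o-
step 6: -ooo-ooo-ooo
step 7: o---o---o---
step 8: oo-ooo-ooo--
step 9: --o---o---o-  (repeats step 5; period 4)
step 12: oo-ooo-ooo--
step 12 is oo-ooo-ooo--, still not uniform -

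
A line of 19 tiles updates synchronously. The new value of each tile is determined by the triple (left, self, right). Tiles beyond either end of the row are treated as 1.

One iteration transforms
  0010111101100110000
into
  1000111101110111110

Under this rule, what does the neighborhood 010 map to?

At position 2 the neighborhood is 010; the next row has 0 there.

0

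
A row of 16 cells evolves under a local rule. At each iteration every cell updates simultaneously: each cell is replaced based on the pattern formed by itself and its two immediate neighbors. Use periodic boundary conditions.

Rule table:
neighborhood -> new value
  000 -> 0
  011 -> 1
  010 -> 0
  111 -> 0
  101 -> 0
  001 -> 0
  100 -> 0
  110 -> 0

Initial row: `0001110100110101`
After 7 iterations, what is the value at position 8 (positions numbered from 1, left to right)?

0

0001000000100000
0000000000000000
0000000000000000  (fixed point — unchanged through iteration 7)
position 8 holds 0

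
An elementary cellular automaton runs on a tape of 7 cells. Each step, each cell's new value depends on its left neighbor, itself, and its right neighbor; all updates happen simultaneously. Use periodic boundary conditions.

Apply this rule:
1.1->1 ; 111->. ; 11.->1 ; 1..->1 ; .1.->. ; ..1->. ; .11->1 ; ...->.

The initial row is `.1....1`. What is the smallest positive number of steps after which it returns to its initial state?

7

1.1....
.1.1...
..1.1..
...1.1.
....1.1
1....1.
.1....1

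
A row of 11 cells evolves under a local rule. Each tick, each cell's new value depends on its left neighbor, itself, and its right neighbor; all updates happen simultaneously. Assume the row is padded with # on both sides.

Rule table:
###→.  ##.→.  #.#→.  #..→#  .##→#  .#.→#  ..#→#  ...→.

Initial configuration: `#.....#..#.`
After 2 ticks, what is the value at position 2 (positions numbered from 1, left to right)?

#

.#...#####.
.##.##.....
position 2 holds #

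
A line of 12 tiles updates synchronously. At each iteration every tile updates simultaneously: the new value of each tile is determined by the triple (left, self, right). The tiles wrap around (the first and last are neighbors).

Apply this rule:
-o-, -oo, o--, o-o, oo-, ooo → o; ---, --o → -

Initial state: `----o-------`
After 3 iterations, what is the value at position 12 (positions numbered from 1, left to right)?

-

----oo------
----ooo-----
----oooo----
position 12 holds -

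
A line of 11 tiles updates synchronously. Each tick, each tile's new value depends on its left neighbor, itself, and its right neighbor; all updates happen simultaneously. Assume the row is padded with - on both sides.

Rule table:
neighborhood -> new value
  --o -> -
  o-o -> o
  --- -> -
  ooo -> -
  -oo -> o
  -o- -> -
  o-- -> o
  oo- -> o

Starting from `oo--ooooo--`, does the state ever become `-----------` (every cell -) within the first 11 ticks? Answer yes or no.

no

tick 1: ooo-o---oo-
tick 2: o-oo-o--ooo
tick 3: -oooo-o-o-o
tick 4: -o--oo-o-o-
tick 5: --o-ooo-o-o
tick 6: ---oo-oo-o-
tick 7: ---oooooo-o
tick 8: ---o----oo-
tick 9: ----o---ooo
tick 10: -----o--o-o
tick 11: ------o--o-
tick 11 is ------o--o-, still not uniform -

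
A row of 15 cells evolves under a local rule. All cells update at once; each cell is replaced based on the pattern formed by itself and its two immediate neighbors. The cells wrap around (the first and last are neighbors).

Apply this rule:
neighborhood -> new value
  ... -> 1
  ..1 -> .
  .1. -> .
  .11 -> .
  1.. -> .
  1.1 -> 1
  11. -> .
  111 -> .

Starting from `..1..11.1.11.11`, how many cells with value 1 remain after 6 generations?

generation 1: .......1.1..1..
generation 2: 111111..1.....1
generation 3: ..........111..
generation 4: 111111111.....1
generation 5: ..........111..  (repeats generation 3; period 2)
generation 6: 111111111.....1
count of 1: 10

10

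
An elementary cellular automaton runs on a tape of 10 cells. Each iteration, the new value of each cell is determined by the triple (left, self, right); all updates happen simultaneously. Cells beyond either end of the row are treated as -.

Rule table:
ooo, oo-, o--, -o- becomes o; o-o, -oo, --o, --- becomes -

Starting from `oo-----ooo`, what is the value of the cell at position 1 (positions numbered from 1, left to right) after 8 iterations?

-

iteration 1: -oo-----oo
iteration 2: --oo-----o
iteration 3: ---oo----o
iteration 4: ----oo---o
iteration 5: -----oo--o
iteration 6: ------oo-o
iteration 7: -------o-o
iteration 8: -------o-o
position 1 holds -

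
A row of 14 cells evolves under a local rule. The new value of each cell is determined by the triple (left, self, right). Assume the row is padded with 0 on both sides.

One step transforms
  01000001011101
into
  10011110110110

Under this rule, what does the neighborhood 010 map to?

At position 1 the neighborhood is 010; the next row has 0 there.

0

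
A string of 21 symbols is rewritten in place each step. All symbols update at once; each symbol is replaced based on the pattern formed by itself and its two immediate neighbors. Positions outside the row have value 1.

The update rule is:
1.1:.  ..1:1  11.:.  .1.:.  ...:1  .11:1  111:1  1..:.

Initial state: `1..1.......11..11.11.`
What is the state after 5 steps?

.1111111..11..1..1111

step 1: ..1..1111111..11..1..
step 2: .1..1111111..11..1..1
step 3: ...1111111..11..1..11
step 4: .11111111..11..1..111
step 5: .1111111..11..1..1111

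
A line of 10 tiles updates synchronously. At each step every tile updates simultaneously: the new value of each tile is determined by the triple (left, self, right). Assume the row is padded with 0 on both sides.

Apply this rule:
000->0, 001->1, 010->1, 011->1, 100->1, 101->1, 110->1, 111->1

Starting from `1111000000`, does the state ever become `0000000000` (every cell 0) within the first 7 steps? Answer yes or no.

no

1111100000
1111110000
1111111000
1111111100
1111111110
1111111111
1111111111
step 7 is 1111111111, still not uniform 0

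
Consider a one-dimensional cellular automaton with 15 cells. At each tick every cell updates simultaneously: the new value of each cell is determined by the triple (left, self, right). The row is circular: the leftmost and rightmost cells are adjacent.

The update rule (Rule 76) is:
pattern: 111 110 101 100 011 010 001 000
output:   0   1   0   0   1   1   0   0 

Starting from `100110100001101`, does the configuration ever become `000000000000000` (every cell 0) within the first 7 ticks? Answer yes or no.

no

100110100001101  (fixed point — unchanged through tick 7)
tick 7 is 100110100001101, still not uniform 0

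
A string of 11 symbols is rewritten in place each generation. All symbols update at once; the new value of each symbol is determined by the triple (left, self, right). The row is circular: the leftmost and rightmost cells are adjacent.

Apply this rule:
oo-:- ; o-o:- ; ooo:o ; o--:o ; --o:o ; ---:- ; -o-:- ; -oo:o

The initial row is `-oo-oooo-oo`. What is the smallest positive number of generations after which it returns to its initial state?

-o--ooo--o-
o-oooo-oo-o
--ooo--o--o
oooo-oo-oo-
ooo--o--o--
oo-oo-oo-oo
o--o--o--oo
-oo-oo-oooo
-o--o--ooo-
o-oo-oooo-o
--o--ooo--o
oo-oooo-oo-
o--ooo--o--
-oooo-oo-oo
-ooo--o--o-
ooo-oo-oo-o
oo--o--o--o
o-oo-oo-ooo
--o--o--ooo
oo-oo-oooo-
o--o--ooo--
-oo-oooo-oo

22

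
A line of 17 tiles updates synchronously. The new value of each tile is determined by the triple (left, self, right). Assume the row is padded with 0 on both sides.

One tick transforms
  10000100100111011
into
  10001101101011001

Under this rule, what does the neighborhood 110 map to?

At position 13 the neighborhood is 110; the next row has 1 there.

1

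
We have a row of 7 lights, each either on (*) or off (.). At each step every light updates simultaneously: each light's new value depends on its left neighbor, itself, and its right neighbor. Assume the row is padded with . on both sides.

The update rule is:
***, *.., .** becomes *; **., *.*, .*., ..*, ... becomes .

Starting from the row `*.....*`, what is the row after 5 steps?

.....*.

step 1: .*.....
step 2: ..*....
step 3: ...*...
step 4: ....*..
step 5: .....*.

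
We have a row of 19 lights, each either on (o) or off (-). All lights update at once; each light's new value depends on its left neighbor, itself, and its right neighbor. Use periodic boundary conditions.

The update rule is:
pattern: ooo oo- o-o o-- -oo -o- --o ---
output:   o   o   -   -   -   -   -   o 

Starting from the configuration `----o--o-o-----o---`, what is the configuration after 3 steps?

step 1: ooo--------ooo---oo
step 2: ooo-oooooo--oo-o--o
step 3: ooo--ooooo---o-----

ooo--ooooo---o-----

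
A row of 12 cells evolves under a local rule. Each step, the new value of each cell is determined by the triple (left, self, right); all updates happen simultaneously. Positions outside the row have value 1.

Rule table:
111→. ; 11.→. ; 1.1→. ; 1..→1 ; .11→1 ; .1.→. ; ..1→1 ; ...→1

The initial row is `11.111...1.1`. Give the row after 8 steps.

111111.111..

step 1: ...1..111..1
step 2: 111.111..111
step 3: ....1..111..
step 4: 1111.111..11
step 5: .....1..111.
step 6: 11111.111...
step 7: ......1..111
step 8: 111111.111..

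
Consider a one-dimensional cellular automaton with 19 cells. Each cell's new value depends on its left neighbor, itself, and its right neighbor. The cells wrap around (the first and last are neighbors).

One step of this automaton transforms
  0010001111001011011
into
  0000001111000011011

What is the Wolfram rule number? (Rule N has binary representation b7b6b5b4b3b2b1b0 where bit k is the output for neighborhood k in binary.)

position 7: 111 → 1  (bit 7 = 1)
position 9: 110 → 1  (bit 6 = 1)
position 13: 101 → 0  (bit 5 = 0)
position 0: 100 → 0  (bit 4 = 0)
position 6: 011 → 1  (bit 3 = 1)
position 2: 010 → 0  (bit 2 = 0)
position 1: 001 → 0  (bit 1 = 0)
position 4: 000 → 0  (bit 0 = 0)
bits b7..b0 = 11001000 = 200

200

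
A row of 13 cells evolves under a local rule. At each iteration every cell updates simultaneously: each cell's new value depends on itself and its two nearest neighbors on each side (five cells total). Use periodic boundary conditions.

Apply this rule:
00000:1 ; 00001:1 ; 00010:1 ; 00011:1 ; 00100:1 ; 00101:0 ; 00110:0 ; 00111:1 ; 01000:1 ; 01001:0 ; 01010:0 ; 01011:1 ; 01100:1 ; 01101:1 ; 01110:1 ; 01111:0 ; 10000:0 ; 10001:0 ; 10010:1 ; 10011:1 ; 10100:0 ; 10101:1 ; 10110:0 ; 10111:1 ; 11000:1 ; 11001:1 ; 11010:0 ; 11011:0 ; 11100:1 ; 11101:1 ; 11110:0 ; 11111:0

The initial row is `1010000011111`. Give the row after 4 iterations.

1001011110000
1010110011011
1011011101011
1001011101111

1001011101111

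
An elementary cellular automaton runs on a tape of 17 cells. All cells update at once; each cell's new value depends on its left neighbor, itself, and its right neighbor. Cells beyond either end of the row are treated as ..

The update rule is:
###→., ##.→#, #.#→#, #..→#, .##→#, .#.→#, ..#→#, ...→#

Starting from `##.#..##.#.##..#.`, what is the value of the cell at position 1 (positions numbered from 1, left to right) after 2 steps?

step 1: #################
step 2: #...............#
position 1 holds #

#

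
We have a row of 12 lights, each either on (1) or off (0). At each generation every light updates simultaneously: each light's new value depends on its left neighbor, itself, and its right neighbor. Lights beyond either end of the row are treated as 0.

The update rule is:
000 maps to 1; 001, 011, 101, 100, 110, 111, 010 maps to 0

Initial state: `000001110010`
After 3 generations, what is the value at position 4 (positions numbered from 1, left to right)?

1

generation 1: 111100000000
generation 2: 000001111111
generation 3: 111100000000
position 4 holds 1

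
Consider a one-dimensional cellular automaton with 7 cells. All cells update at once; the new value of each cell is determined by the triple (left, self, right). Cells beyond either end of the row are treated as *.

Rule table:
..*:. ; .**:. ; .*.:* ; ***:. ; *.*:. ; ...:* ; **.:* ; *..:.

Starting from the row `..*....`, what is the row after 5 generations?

..*..*.

..*.**.
..*..*.
..*..*.  (fixed point — unchanged through generation 5)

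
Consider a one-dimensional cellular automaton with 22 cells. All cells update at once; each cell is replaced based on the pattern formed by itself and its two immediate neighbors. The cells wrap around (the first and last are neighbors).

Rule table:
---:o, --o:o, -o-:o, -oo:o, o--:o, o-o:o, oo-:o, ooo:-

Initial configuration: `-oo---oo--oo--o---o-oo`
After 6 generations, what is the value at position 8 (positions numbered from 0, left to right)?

-

generation 1: oooooooooooooooooooooo
generation 2: ----------------------
generation 3: oooooooooooooooooooooo  (repeats generation 1; period 2)
generation 6: ----------------------
position 8 holds -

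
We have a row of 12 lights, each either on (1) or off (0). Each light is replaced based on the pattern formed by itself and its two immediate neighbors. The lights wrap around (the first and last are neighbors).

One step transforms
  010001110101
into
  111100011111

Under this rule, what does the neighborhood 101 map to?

At position 0 the neighborhood is 101; the next row has 1 there.

1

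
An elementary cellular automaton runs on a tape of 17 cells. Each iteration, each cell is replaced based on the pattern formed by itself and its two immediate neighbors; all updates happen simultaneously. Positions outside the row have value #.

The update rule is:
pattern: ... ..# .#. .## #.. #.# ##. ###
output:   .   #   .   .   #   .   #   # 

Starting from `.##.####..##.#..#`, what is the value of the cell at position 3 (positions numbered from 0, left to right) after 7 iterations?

..#..#####.#..##.
##.##.####..##.#.
##..#..#####.#...
####.##.####..#.#
####..#..#####...
######.##.#####.#
######..#..####..
position 3 holds #

#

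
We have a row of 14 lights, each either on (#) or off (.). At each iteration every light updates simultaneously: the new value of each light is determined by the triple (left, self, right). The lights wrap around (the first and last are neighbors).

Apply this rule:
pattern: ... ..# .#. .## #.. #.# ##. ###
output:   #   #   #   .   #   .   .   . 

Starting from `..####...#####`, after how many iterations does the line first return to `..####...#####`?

2

iteration 1: ##....###.....
iteration 2: ..####...#####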